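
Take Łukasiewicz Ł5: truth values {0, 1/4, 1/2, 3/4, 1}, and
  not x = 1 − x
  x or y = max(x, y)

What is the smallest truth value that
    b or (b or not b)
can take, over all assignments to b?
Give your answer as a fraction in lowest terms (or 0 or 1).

1/2

Take b = 1/2:
not b = not 1/2 = 1/2
b or not b = 1/2 or 1/2 = 1/2
b or (b or not b) = 1/2 or 1/2 = 1/2
No assignment yields a value below 1/2, so this is the minimum.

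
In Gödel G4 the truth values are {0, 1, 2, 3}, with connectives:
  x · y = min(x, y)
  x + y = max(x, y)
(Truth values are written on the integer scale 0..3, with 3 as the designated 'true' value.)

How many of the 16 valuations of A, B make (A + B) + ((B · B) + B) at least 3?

A = 0, B = 0 ↦ 0  <
A = 0, B = 1 ↦ 1  <
A = 0, B = 2 ↦ 2  <
A = 0, B = 3 ↦ 3  ≥
A = 1, B = 0 ↦ 1  <
A = 1, B = 1 ↦ 1  <
A = 1, B = 2 ↦ 2  <
A = 1, B = 3 ↦ 3  ≥
A = 2, B = 0 ↦ 2  <
A = 2, B = 1 ↦ 2  <
A = 2, B = 2 ↦ 2  <
A = 2, B = 3 ↦ 3  ≥
A = 3, B = 0 ↦ 3  ≥
A = 3, B = 1 ↦ 3  ≥
A = 3, B = 2 ↦ 3  ≥
A = 3, B = 3 ↦ 3  ≥
So 7 of the 16 assignments meet the threshold.

7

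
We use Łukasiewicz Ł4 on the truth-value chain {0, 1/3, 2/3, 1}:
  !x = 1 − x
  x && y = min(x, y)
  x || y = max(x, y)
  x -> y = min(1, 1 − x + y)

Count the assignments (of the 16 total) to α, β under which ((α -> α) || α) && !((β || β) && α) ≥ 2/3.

α = 0, β = 0 ↦ 1  ≥
α = 0, β = 1/3 ↦ 1  ≥
α = 0, β = 2/3 ↦ 1  ≥
α = 0, β = 1 ↦ 1  ≥
α = 1/3, β = 0 ↦ 1  ≥
α = 1/3, β = 1/3 ↦ 2/3  ≥
α = 1/3, β = 2/3 ↦ 2/3  ≥
α = 1/3, β = 1 ↦ 2/3  ≥
α = 2/3, β = 0 ↦ 1  ≥
α = 2/3, β = 1/3 ↦ 2/3  ≥
α = 2/3, β = 2/3 ↦ 1/3  <
α = 2/3, β = 1 ↦ 1/3  <
α = 1, β = 0 ↦ 1  ≥
α = 1, β = 1/3 ↦ 2/3  ≥
α = 1, β = 2/3 ↦ 1/3  <
α = 1, β = 1 ↦ 0  <
So 12 of the 16 assignments meet the threshold.

12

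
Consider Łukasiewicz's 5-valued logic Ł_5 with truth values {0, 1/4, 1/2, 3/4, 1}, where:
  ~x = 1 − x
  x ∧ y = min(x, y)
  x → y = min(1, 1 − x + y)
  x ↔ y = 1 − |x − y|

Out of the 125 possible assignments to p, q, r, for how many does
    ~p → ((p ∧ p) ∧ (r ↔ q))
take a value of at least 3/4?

value 1: 67 assignments (counts)
value 3/4: 6 assignments (counts)
value 1/2: 25 assignments
value 1/4: 2 assignments
value 0: 25 assignments
So 73 of the 125 assignments meet the threshold.

73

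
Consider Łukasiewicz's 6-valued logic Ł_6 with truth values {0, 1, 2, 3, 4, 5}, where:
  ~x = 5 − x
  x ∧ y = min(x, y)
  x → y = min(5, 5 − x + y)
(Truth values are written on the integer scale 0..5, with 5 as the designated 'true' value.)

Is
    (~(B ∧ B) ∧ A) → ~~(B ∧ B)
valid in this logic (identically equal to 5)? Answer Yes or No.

Counterexample: take A = 1, B = 0.
B ∧ B = 0 ∧ 0 = 0
~(B ∧ B) = ~0 = 5
~(B ∧ B) ∧ A = 5 ∧ 1 = 1
~~(B ∧ B) = ~5 = 0
(~(B ∧ B) ∧ A) → ~~(B ∧ B) = 1 → 0 = 4
This gives 4 ≠ 5.

No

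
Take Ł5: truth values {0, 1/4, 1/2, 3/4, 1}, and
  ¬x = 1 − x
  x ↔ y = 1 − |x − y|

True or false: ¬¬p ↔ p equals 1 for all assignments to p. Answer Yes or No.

Yes

p = 0 ↦ 1
p = 1/4 ↦ 1
p = 1/2 ↦ 1
p = 3/4 ↦ 1
p = 1 ↦ 1
Every assignment gives a value ≥ 1.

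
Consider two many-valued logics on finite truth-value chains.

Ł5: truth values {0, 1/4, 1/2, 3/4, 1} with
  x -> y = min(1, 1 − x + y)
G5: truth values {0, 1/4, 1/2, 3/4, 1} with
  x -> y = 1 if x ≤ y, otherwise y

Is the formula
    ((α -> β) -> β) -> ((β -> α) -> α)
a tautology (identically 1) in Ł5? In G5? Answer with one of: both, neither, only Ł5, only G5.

only Ł5

In Ł5: every assignment gives 1 — tautology.
In G5: at α = 1/4, β = 0 the value is 1/4 — not a tautology.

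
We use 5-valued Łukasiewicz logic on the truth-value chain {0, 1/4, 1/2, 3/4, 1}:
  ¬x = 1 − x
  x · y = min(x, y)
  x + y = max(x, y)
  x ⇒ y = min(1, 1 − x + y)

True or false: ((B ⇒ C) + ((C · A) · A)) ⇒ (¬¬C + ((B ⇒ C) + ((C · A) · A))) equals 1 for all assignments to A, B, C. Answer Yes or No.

Yes

At A = 3/4, B = 1/4, C = 1/4, for instance:
B ⇒ C = 1/4 ⇒ 1/4 = 1
C · A = 1/4 · 3/4 = 1/4
(C · A) · A = 1/4 · 3/4 = 1/4
(B ⇒ C) + ((C · A) · A) = 1 + 1/4 = 1
¬C = ¬1/4 = 3/4
¬¬C = ¬3/4 = 1/4
¬¬C + ((B ⇒ C) + ((C · A) · A)) = 1/4 + 1 = 1
((B ⇒ C) + ((C · A) · A)) ⇒ (¬¬C + ((B ⇒ C) + ((C · A) · A))) = 1 ⇒ 1 = 1
and checking the remaining 124 assignments likewise gives ≥ 1 in every case.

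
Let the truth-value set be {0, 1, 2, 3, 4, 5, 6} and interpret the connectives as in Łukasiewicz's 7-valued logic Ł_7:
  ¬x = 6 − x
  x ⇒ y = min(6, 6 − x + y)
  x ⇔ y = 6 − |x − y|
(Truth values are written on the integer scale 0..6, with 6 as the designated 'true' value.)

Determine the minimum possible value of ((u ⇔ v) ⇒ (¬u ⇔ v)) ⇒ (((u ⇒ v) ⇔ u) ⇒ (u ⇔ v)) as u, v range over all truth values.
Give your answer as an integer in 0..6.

Take u = 3, v = 0:
u ⇔ v = 3 ⇔ 0 = 3
¬u = ¬3 = 3
¬u ⇔ v = 3 ⇔ 0 = 3
(u ⇔ v) ⇒ (¬u ⇔ v) = 3 ⇒ 3 = 6
u ⇒ v = 3 ⇒ 0 = 3
(u ⇒ v) ⇔ u = 3 ⇔ 3 = 6
u ⇔ v = 3 ⇔ 0 = 3
((u ⇒ v) ⇔ u) ⇒ (u ⇔ v) = 6 ⇒ 3 = 3
((u ⇔ v) ⇒ (¬u ⇔ v)) ⇒ (((u ⇒ v) ⇔ u) ⇒ (u ⇔ v)) = 6 ⇒ 3 = 3
No assignment yields a value below 3, so this is the minimum.

3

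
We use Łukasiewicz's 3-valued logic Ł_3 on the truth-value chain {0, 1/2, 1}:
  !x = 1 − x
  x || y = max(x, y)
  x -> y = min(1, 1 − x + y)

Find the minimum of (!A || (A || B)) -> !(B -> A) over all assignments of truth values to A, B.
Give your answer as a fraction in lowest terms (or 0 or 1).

Take A = 0, B = 0:
!A = !0 = 1
A || B = 0 || 0 = 0
!A || (A || B) = 1 || 0 = 1
B -> A = 0 -> 0 = 1
!(B -> A) = !1 = 0
(!A || (A || B)) -> !(B -> A) = 1 -> 0 = 0
No assignment yields a value below 0, so this is the minimum.

0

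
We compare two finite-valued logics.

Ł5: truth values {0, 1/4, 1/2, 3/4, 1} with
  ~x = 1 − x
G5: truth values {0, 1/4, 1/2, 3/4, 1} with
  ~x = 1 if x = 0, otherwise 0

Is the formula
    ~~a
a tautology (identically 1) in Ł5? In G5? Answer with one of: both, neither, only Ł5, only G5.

neither

In Ł5: at a = 0 the value is 0 — not a tautology.
In G5: at a = 0 the value is 0 — not a tautology.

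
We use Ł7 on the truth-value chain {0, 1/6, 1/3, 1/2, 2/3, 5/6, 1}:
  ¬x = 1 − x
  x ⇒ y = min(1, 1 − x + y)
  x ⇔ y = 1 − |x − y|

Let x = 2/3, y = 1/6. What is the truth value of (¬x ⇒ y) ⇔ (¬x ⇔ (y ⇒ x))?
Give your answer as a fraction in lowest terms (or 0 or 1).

1/2

¬x = ¬2/3 = 1/3
¬x ⇒ y = 1/3 ⇒ 1/6 = 5/6
¬x = ¬2/3 = 1/3
y ⇒ x = 1/6 ⇒ 2/3 = 1
¬x ⇔ (y ⇒ x) = 1/3 ⇔ 1 = 1/3
(¬x ⇒ y) ⇔ (¬x ⇔ (y ⇒ x)) = 5/6 ⇔ 1/3 = 1/2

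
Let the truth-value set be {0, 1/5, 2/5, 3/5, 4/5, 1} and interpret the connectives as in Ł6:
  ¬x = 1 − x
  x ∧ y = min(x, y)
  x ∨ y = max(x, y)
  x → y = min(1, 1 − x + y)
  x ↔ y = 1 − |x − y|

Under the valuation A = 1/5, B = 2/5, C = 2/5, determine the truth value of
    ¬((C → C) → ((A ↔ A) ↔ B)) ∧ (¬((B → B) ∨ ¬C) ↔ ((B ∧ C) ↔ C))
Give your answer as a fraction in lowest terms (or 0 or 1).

0

C → C = 2/5 → 2/5 = 1
A ↔ A = 1/5 ↔ 1/5 = 1
(A ↔ A) ↔ B = 1 ↔ 2/5 = 2/5
(C → C) → ((A ↔ A) ↔ B) = 1 → 2/5 = 2/5
¬((C → C) → ((A ↔ A) ↔ B)) = ¬2/5 = 3/5
B → B = 2/5 → 2/5 = 1
¬C = ¬2/5 = 3/5
(B → B) ∨ ¬C = 1 ∨ 3/5 = 1
¬((B → B) ∨ ¬C) = ¬1 = 0
B ∧ C = 2/5 ∧ 2/5 = 2/5
(B ∧ C) ↔ C = 2/5 ↔ 2/5 = 1
¬((B → B) ∨ ¬C) ↔ ((B ∧ C) ↔ C) = 0 ↔ 1 = 0
¬((C → C) → ((A ↔ A) ↔ B)) ∧ (¬((B → B) ∨ ¬C) ↔ ((B ∧ C) ↔ C)) = 3/5 ∧ 0 = 0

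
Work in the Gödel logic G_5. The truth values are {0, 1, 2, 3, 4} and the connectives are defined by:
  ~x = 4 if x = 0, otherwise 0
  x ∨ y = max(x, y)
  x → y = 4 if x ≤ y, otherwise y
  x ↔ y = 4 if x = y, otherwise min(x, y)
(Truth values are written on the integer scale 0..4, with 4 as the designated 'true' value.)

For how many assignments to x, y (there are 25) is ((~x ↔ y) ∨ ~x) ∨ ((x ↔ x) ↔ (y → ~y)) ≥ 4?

value 4: 9 assignments (counts)
value 0: 16 assignments
So 9 of the 25 assignments meet the threshold.

9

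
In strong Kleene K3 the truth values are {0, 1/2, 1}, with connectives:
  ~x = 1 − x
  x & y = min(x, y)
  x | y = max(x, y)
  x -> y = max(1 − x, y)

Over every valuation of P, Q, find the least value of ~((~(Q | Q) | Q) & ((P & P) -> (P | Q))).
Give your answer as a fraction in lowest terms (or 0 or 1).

0

Take P = 0, Q = 0:
Q | Q = 0 | 0 = 0
~(Q | Q) = ~0 = 1
~(Q | Q) | Q = 1 | 0 = 1
P & P = 0 & 0 = 0
P | Q = 0 | 0 = 0
(P & P) -> (P | Q) = 0 -> 0 = 1
(~(Q | Q) | Q) & ((P & P) -> (P | Q)) = 1 & 1 = 1
~((~(Q | Q) | Q) & ((P & P) -> (P | Q))) = ~1 = 0
No assignment yields a value below 0, so this is the minimum.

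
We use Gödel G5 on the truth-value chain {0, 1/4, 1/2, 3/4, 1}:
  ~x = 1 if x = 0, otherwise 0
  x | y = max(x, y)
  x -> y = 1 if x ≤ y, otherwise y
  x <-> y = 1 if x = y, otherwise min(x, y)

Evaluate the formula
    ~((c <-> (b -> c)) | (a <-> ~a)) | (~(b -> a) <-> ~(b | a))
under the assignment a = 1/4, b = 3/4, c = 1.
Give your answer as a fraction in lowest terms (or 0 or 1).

b -> c = 3/4 -> 1 = 1
c <-> (b -> c) = 1 <-> 1 = 1
~a = ~1/4 = 0
a <-> ~a = 1/4 <-> 0 = 0
(c <-> (b -> c)) | (a <-> ~a) = 1 | 0 = 1
~((c <-> (b -> c)) | (a <-> ~a)) = ~1 = 0
b -> a = 3/4 -> 1/4 = 1/4
~(b -> a) = ~1/4 = 0
b | a = 3/4 | 1/4 = 3/4
~(b | a) = ~3/4 = 0
~(b -> a) <-> ~(b | a) = 0 <-> 0 = 1
~((c <-> (b -> c)) | (a <-> ~a)) | (~(b -> a) <-> ~(b | a)) = 0 | 1 = 1

1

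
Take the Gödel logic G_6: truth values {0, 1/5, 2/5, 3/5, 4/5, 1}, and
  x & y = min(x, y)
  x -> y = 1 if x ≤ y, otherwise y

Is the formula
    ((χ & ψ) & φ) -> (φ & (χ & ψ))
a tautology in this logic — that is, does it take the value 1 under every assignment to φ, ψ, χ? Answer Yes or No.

At φ = 2/5, ψ = 3/5, χ = 1, for instance:
χ & ψ = 1 & 3/5 = 3/5
(χ & ψ) & φ = 3/5 & 2/5 = 2/5
φ & (χ & ψ) = 2/5 & 3/5 = 2/5
((χ & ψ) & φ) -> (φ & (χ & ψ)) = 2/5 -> 2/5 = 1
and checking the remaining 215 assignments likewise gives ≥ 1 in every case.

Yes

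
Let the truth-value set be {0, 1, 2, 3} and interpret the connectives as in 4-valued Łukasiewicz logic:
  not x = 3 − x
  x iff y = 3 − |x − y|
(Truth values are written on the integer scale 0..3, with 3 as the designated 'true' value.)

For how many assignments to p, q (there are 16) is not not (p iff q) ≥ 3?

4

p = 0, q = 0 ↦ 3  ≥
p = 0, q = 1 ↦ 2  <
p = 0, q = 2 ↦ 1  <
p = 0, q = 3 ↦ 0  <
p = 1, q = 0 ↦ 2  <
p = 1, q = 1 ↦ 3  ≥
p = 1, q = 2 ↦ 2  <
p = 1, q = 3 ↦ 1  <
p = 2, q = 0 ↦ 1  <
p = 2, q = 1 ↦ 2  <
p = 2, q = 2 ↦ 3  ≥
p = 2, q = 3 ↦ 2  <
p = 3, q = 0 ↦ 0  <
p = 3, q = 1 ↦ 1  <
p = 3, q = 2 ↦ 2  <
p = 3, q = 3 ↦ 3  ≥
So 4 of the 16 assignments meet the threshold.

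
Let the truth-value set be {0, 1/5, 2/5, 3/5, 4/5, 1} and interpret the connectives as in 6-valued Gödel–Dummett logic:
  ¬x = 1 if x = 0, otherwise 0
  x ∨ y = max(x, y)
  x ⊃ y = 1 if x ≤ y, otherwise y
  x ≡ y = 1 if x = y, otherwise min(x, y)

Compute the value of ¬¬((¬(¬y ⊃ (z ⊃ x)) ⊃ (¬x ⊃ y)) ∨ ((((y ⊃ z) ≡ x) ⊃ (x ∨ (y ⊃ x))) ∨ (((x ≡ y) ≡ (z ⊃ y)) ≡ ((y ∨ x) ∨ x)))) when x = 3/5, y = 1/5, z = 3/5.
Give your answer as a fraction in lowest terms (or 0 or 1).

¬y = ¬1/5 = 0
z ⊃ x = 3/5 ⊃ 3/5 = 1
¬y ⊃ (z ⊃ x) = 0 ⊃ 1 = 1
¬(¬y ⊃ (z ⊃ x)) = ¬1 = 0
¬x = ¬3/5 = 0
¬x ⊃ y = 0 ⊃ 1/5 = 1
¬(¬y ⊃ (z ⊃ x)) ⊃ (¬x ⊃ y) = 0 ⊃ 1 = 1
y ⊃ z = 1/5 ⊃ 3/5 = 1
(y ⊃ z) ≡ x = 1 ≡ 3/5 = 3/5
y ⊃ x = 1/5 ⊃ 3/5 = 1
x ∨ (y ⊃ x) = 3/5 ∨ 1 = 1
((y ⊃ z) ≡ x) ⊃ (x ∨ (y ⊃ x)) = 3/5 ⊃ 1 = 1
x ≡ y = 3/5 ≡ 1/5 = 1/5
z ⊃ y = 3/5 ⊃ 1/5 = 1/5
(x ≡ y) ≡ (z ⊃ y) = 1/5 ≡ 1/5 = 1
y ∨ x = 1/5 ∨ 3/5 = 3/5
(y ∨ x) ∨ x = 3/5 ∨ 3/5 = 3/5
((x ≡ y) ≡ (z ⊃ y)) ≡ ((y ∨ x) ∨ x) = 1 ≡ 3/5 = 3/5
(((y ⊃ z) ≡ x) ⊃ (x ∨ (y ⊃ x))) ∨ (((x ≡ y) ≡ (z ⊃ y)) ≡ ((y ∨ x) ∨ x)) = 1 ∨ 3/5 = 1
(¬(¬y ⊃ (z ⊃ x)) ⊃ (¬x ⊃ y)) ∨ ((((y ⊃ z) ≡ x) ⊃ (x ∨ (y ⊃ x))) ∨ (((x ≡ y) ≡ (z ⊃ y)) ≡ ((y ∨ x) ∨ x))) = 1 ∨ 1 = 1
¬((¬(¬y ⊃ (z ⊃ x)) ⊃ (¬x ⊃ y)) ∨ ((((y ⊃ z) ≡ x) ⊃ (x ∨ (y ⊃ x))) ∨ (((x ≡ y) ≡ (z ⊃ y)) ≡ ((y ∨ x) ∨ x)))) = ¬1 = 0
¬¬((¬(¬y ⊃ (z ⊃ x)) ⊃ (¬x ⊃ y)) ∨ ((((y ⊃ z) ≡ x) ⊃ (x ∨ (y ⊃ x))) ∨ (((x ≡ y) ≡ (z ⊃ y)) ≡ ((y ∨ x) ∨ x)))) = ¬0 = 1

1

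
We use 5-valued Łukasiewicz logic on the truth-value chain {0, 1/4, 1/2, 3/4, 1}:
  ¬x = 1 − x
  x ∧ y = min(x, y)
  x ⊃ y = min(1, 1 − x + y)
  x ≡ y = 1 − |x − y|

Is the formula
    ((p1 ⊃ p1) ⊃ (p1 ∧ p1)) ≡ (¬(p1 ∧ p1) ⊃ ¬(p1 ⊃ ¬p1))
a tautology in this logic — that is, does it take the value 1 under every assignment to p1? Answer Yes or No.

No

Counterexample: take p1 = 3/4.
p1 ⊃ p1 = 3/4 ⊃ 3/4 = 1
p1 ∧ p1 = 3/4 ∧ 3/4 = 3/4
(p1 ⊃ p1) ⊃ (p1 ∧ p1) = 1 ⊃ 3/4 = 3/4
p1 ∧ p1 = 3/4 ∧ 3/4 = 3/4
¬(p1 ∧ p1) = ¬3/4 = 1/4
¬p1 = ¬3/4 = 1/4
p1 ⊃ ¬p1 = 3/4 ⊃ 1/4 = 1/2
¬(p1 ⊃ ¬p1) = ¬1/2 = 1/2
¬(p1 ∧ p1) ⊃ ¬(p1 ⊃ ¬p1) = 1/4 ⊃ 1/2 = 1
((p1 ⊃ p1) ⊃ (p1 ∧ p1)) ≡ (¬(p1 ∧ p1) ⊃ ¬(p1 ⊃ ¬p1)) = 3/4 ≡ 1 = 3/4
This gives 3/4 ≠ 1.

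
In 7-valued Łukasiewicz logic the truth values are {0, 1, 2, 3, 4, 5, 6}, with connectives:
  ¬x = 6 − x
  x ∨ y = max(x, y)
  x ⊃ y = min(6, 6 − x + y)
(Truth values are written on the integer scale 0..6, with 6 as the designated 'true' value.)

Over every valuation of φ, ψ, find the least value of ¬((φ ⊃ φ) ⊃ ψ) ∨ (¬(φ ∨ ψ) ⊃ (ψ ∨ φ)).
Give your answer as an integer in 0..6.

4

Take φ = 0, ψ = 2:
φ ⊃ φ = 0 ⊃ 0 = 6
(φ ⊃ φ) ⊃ ψ = 6 ⊃ 2 = 2
¬((φ ⊃ φ) ⊃ ψ) = ¬2 = 4
φ ∨ ψ = 0 ∨ 2 = 2
¬(φ ∨ ψ) = ¬2 = 4
ψ ∨ φ = 2 ∨ 0 = 2
¬(φ ∨ ψ) ⊃ (ψ ∨ φ) = 4 ⊃ 2 = 4
¬((φ ⊃ φ) ⊃ ψ) ∨ (¬(φ ∨ ψ) ⊃ (ψ ∨ φ)) = 4 ∨ 4 = 4
No assignment yields a value below 4, so this is the minimum.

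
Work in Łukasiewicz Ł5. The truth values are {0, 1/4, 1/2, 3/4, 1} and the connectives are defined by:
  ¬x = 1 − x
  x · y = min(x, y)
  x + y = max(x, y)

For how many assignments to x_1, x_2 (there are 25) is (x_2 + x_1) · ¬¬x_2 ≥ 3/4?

10

value 1: 5 assignments (counts)
value 3/4: 5 assignments (counts)
value 1/2: 5 assignments
value 1/4: 5 assignments
value 0: 5 assignments
So 10 of the 25 assignments meet the threshold.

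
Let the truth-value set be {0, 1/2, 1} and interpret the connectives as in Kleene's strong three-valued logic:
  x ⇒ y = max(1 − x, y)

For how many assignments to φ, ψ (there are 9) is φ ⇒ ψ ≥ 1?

5

φ = 0, ψ = 0 ↦ 1  ≥
φ = 0, ψ = 1/2 ↦ 1  ≥
φ = 0, ψ = 1 ↦ 1  ≥
φ = 1/2, ψ = 0 ↦ 1/2  <
φ = 1/2, ψ = 1/2 ↦ 1/2  <
φ = 1/2, ψ = 1 ↦ 1  ≥
φ = 1, ψ = 0 ↦ 0  <
φ = 1, ψ = 1/2 ↦ 1/2  <
φ = 1, ψ = 1 ↦ 1  ≥
So 5 of the 9 assignments meet the threshold.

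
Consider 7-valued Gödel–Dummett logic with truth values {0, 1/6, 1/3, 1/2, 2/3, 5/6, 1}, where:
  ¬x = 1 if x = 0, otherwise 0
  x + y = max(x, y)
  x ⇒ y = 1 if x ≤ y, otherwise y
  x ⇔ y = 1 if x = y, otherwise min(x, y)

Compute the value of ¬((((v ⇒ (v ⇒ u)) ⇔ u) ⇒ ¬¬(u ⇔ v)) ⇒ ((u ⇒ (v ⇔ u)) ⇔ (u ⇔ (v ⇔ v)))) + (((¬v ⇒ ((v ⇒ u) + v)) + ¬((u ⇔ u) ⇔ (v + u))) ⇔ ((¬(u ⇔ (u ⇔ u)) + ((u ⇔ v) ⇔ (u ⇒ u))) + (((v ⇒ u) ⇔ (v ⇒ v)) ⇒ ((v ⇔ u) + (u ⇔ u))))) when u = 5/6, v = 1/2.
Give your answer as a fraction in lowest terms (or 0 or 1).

1

v ⇒ u = 1/2 ⇒ 5/6 = 1
v ⇒ (v ⇒ u) = 1/2 ⇒ 1 = 1
(v ⇒ (v ⇒ u)) ⇔ u = 1 ⇔ 5/6 = 5/6
u ⇔ v = 5/6 ⇔ 1/2 = 1/2
¬(u ⇔ v) = ¬1/2 = 0
¬¬(u ⇔ v) = ¬0 = 1
((v ⇒ (v ⇒ u)) ⇔ u) ⇒ ¬¬(u ⇔ v) = 5/6 ⇒ 1 = 1
v ⇔ u = 1/2 ⇔ 5/6 = 1/2
u ⇒ (v ⇔ u) = 5/6 ⇒ 1/2 = 1/2
v ⇔ v = 1/2 ⇔ 1/2 = 1
u ⇔ (v ⇔ v) = 5/6 ⇔ 1 = 5/6
(u ⇒ (v ⇔ u)) ⇔ (u ⇔ (v ⇔ v)) = 1/2 ⇔ 5/6 = 1/2
(((v ⇒ (v ⇒ u)) ⇔ u) ⇒ ¬¬(u ⇔ v)) ⇒ ((u ⇒ (v ⇔ u)) ⇔ (u ⇔ (v ⇔ v))) = 1 ⇒ 1/2 = 1/2
¬((((v ⇒ (v ⇒ u)) ⇔ u) ⇒ ¬¬(u ⇔ v)) ⇒ ((u ⇒ (v ⇔ u)) ⇔ (u ⇔ (v ⇔ v)))) = ¬1/2 = 0
¬v = ¬1/2 = 0
v ⇒ u = 1/2 ⇒ 5/6 = 1
(v ⇒ u) + v = 1 + 1/2 = 1
¬v ⇒ ((v ⇒ u) + v) = 0 ⇒ 1 = 1
u ⇔ u = 5/6 ⇔ 5/6 = 1
v + u = 1/2 + 5/6 = 5/6
(u ⇔ u) ⇔ (v + u) = 1 ⇔ 5/6 = 5/6
¬((u ⇔ u) ⇔ (v + u)) = ¬5/6 = 0
(¬v ⇒ ((v ⇒ u) + v)) + ¬((u ⇔ u) ⇔ (v + u)) = 1 + 0 = 1
u ⇔ u = 5/6 ⇔ 5/6 = 1
u ⇔ (u ⇔ u) = 5/6 ⇔ 1 = 5/6
¬(u ⇔ (u ⇔ u)) = ¬5/6 = 0
u ⇔ v = 5/6 ⇔ 1/2 = 1/2
u ⇒ u = 5/6 ⇒ 5/6 = 1
(u ⇔ v) ⇔ (u ⇒ u) = 1/2 ⇔ 1 = 1/2
¬(u ⇔ (u ⇔ u)) + ((u ⇔ v) ⇔ (u ⇒ u)) = 0 + 1/2 = 1/2
v ⇒ u = 1/2 ⇒ 5/6 = 1
v ⇒ v = 1/2 ⇒ 1/2 = 1
(v ⇒ u) ⇔ (v ⇒ v) = 1 ⇔ 1 = 1
v ⇔ u = 1/2 ⇔ 5/6 = 1/2
u ⇔ u = 5/6 ⇔ 5/6 = 1
(v ⇔ u) + (u ⇔ u) = 1/2 + 1 = 1
((v ⇒ u) ⇔ (v ⇒ v)) ⇒ ((v ⇔ u) + (u ⇔ u)) = 1 ⇒ 1 = 1
(¬(u ⇔ (u ⇔ u)) + ((u ⇔ v) ⇔ (u ⇒ u))) + (((v ⇒ u) ⇔ (v ⇒ v)) ⇒ ((v ⇔ u) + (u ⇔ u))) = 1/2 + 1 = 1
((¬v ⇒ ((v ⇒ u) + v)) + ¬((u ⇔ u) ⇔ (v + u))) ⇔ ((¬(u ⇔ (u ⇔ u)) + ((u ⇔ v) ⇔ (u ⇒ u))) + (((v ⇒ u) ⇔ (v ⇒ v)) ⇒ ((v ⇔ u) + (u ⇔ u)))) = 1 ⇔ 1 = 1
¬((((v ⇒ (v ⇒ u)) ⇔ u) ⇒ ¬¬(u ⇔ v)) ⇒ ((u ⇒ (v ⇔ u)) ⇔ (u ⇔ (v ⇔ v)))) + (((¬v ⇒ ((v ⇒ u) + v)) + ¬((u ⇔ u) ⇔ (v + u))) ⇔ ((¬(u ⇔ (u ⇔ u)) + ((u ⇔ v) ⇔ (u ⇒ u))) + (((v ⇒ u) ⇔ (v ⇒ v)) ⇒ ((v ⇔ u) + (u ⇔ u))))) = 0 + 1 = 1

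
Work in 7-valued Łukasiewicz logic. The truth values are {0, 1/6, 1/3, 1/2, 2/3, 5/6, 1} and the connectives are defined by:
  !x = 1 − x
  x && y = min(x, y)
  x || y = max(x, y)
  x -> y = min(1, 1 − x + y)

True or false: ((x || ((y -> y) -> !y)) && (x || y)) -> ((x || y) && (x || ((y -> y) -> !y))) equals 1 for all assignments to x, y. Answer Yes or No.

Yes

At x = 1/6, y = 1/3, for instance:
y -> y = 1/3 -> 1/3 = 1
!y = !1/3 = 2/3
(y -> y) -> !y = 1 -> 2/3 = 2/3
x || ((y -> y) -> !y) = 1/6 || 2/3 = 2/3
x || y = 1/6 || 1/3 = 1/3
(x || ((y -> y) -> !y)) && (x || y) = 2/3 && 1/3 = 1/3
(x || y) && (x || ((y -> y) -> !y)) = 1/3 && 2/3 = 1/3
((x || ((y -> y) -> !y)) && (x || y)) -> ((x || y) && (x || ((y -> y) -> !y))) = 1/3 -> 1/3 = 1
and checking the remaining 48 assignments likewise gives ≥ 1 in every case.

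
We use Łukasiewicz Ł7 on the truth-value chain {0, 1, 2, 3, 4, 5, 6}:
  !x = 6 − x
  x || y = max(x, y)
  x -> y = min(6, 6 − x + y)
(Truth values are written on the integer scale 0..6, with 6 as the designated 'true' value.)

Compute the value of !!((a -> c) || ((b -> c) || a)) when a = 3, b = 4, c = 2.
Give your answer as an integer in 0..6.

5

a -> c = 3 -> 2 = 5
b -> c = 4 -> 2 = 4
(b -> c) || a = 4 || 3 = 4
(a -> c) || ((b -> c) || a) = 5 || 4 = 5
!((a -> c) || ((b -> c) || a)) = !5 = 1
!!((a -> c) || ((b -> c) || a)) = !1 = 5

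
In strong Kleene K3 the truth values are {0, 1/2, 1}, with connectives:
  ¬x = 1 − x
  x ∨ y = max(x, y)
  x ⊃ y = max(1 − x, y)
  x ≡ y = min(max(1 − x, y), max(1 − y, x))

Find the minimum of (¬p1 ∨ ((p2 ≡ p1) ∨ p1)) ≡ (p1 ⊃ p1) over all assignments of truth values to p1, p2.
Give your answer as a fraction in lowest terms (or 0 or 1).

Take p1 = 1/2, p2 = 0:
¬p1 = ¬1/2 = 1/2
p2 ≡ p1 = 0 ≡ 1/2 = 1/2
(p2 ≡ p1) ∨ p1 = 1/2 ∨ 1/2 = 1/2
¬p1 ∨ ((p2 ≡ p1) ∨ p1) = 1/2 ∨ 1/2 = 1/2
p1 ⊃ p1 = 1/2 ⊃ 1/2 = 1/2
(¬p1 ∨ ((p2 ≡ p1) ∨ p1)) ≡ (p1 ⊃ p1) = 1/2 ≡ 1/2 = 1/2
No assignment yields a value below 1/2, so this is the minimum.

1/2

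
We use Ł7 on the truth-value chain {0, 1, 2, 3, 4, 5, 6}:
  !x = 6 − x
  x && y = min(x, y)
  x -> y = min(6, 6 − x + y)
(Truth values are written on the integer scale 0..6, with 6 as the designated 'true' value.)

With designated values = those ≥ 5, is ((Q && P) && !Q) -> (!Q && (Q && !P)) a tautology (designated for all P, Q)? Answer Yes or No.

Counterexample: take P = 5, Q = 3.
Q && P = 3 && 5 = 3
!Q = !3 = 3
(Q && P) && !Q = 3 && 3 = 3
!Q = !3 = 3
!P = !5 = 1
Q && !P = 3 && 1 = 1
!Q && (Q && !P) = 3 && 1 = 1
((Q && P) && !Q) -> (!Q && (Q && !P)) = 3 -> 1 = 4
This gives 4, which is below 5.

No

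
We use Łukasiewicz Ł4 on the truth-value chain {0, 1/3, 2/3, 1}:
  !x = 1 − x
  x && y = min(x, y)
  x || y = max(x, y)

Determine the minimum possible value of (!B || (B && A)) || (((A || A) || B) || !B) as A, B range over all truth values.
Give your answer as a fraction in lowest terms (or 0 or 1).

2/3

Take A = 0, B = 1/3:
!B = !1/3 = 2/3
B && A = 1/3 && 0 = 0
!B || (B && A) = 2/3 || 0 = 2/3
A || A = 0 || 0 = 0
(A || A) || B = 0 || 1/3 = 1/3
!B = !1/3 = 2/3
((A || A) || B) || !B = 1/3 || 2/3 = 2/3
(!B || (B && A)) || (((A || A) || B) || !B) = 2/3 || 2/3 = 2/3
No assignment yields a value below 2/3, so this is the minimum.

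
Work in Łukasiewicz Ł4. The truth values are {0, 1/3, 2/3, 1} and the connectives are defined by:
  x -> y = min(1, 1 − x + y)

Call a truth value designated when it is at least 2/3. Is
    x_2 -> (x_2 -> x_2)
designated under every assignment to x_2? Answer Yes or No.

Yes

x_2 = 0 ↦ 1
x_2 = 1/3 ↦ 1
x_2 = 2/3 ↦ 1
x_2 = 1 ↦ 1
Every assignment gives a value ≥ 2/3.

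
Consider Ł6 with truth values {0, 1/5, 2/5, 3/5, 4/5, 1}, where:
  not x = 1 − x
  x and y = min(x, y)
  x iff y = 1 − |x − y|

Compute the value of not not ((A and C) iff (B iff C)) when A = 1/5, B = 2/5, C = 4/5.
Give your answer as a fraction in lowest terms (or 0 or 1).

A and C = 1/5 and 4/5 = 1/5
B iff C = 2/5 iff 4/5 = 3/5
(A and C) iff (B iff C) = 1/5 iff 3/5 = 3/5
not ((A and C) iff (B iff C)) = not 3/5 = 2/5
not not ((A and C) iff (B iff C)) = not 2/5 = 3/5

3/5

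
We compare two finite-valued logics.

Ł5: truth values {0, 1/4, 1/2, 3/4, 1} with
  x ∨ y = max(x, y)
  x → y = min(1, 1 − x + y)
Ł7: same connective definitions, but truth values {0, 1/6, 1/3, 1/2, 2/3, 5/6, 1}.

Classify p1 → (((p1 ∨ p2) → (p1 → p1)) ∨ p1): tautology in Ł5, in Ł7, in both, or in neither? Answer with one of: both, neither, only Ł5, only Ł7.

In Ł5: every assignment gives 1 — tautology.
In Ł7: every assignment gives 1 — tautology.

both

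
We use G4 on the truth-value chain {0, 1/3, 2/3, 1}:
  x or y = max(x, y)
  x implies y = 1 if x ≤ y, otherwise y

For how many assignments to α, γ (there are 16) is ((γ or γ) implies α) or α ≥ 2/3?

α = 0, γ = 0 ↦ 1  ≥
α = 0, γ = 1/3 ↦ 0  <
α = 0, γ = 2/3 ↦ 0  <
α = 0, γ = 1 ↦ 0  <
α = 1/3, γ = 0 ↦ 1  ≥
α = 1/3, γ = 1/3 ↦ 1  ≥
α = 1/3, γ = 2/3 ↦ 1/3  <
α = 1/3, γ = 1 ↦ 1/3  <
α = 2/3, γ = 0 ↦ 1  ≥
α = 2/3, γ = 1/3 ↦ 1  ≥
α = 2/3, γ = 2/3 ↦ 1  ≥
α = 2/3, γ = 1 ↦ 2/3  ≥
α = 1, γ = 0 ↦ 1  ≥
α = 1, γ = 1/3 ↦ 1  ≥
α = 1, γ = 2/3 ↦ 1  ≥
α = 1, γ = 1 ↦ 1  ≥
So 11 of the 16 assignments meet the threshold.

11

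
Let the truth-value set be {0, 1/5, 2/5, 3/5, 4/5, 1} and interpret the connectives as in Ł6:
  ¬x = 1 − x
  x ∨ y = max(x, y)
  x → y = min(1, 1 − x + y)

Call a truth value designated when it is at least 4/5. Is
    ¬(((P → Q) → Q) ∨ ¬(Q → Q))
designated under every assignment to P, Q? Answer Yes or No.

No

Counterexample: take P = 0, Q = 2/5.
P → Q = 0 → 2/5 = 1
(P → Q) → Q = 1 → 2/5 = 2/5
Q → Q = 2/5 → 2/5 = 1
¬(Q → Q) = ¬1 = 0
((P → Q) → Q) ∨ ¬(Q → Q) = 2/5 ∨ 0 = 2/5
¬(((P → Q) → Q) ∨ ¬(Q → Q)) = ¬2/5 = 3/5
This gives 3/5, which is below 4/5.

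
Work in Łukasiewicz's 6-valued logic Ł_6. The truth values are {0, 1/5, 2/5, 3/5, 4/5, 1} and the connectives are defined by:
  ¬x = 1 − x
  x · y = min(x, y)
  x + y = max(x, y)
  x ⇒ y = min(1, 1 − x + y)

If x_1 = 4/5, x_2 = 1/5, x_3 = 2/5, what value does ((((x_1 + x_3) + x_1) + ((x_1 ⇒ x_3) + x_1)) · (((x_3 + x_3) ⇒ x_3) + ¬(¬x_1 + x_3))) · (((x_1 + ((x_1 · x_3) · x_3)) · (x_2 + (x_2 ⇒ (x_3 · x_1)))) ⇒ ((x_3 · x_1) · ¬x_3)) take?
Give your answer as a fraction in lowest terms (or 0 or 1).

x_1 + x_3 = 4/5 + 2/5 = 4/5
(x_1 + x_3) + x_1 = 4/5 + 4/5 = 4/5
x_1 ⇒ x_3 = 4/5 ⇒ 2/5 = 3/5
(x_1 ⇒ x_3) + x_1 = 3/5 + 4/5 = 4/5
((x_1 + x_3) + x_1) + ((x_1 ⇒ x_3) + x_1) = 4/5 + 4/5 = 4/5
x_3 + x_3 = 2/5 + 2/5 = 2/5
(x_3 + x_3) ⇒ x_3 = 2/5 ⇒ 2/5 = 1
¬x_1 = ¬4/5 = 1/5
¬x_1 + x_3 = 1/5 + 2/5 = 2/5
¬(¬x_1 + x_3) = ¬2/5 = 3/5
((x_3 + x_3) ⇒ x_3) + ¬(¬x_1 + x_3) = 1 + 3/5 = 1
(((x_1 + x_3) + x_1) + ((x_1 ⇒ x_3) + x_1)) · (((x_3 + x_3) ⇒ x_3) + ¬(¬x_1 + x_3)) = 4/5 · 1 = 4/5
x_1 · x_3 = 4/5 · 2/5 = 2/5
(x_1 · x_3) · x_3 = 2/5 · 2/5 = 2/5
x_1 + ((x_1 · x_3) · x_3) = 4/5 + 2/5 = 4/5
x_3 · x_1 = 2/5 · 4/5 = 2/5
x_2 ⇒ (x_3 · x_1) = 1/5 ⇒ 2/5 = 1
x_2 + (x_2 ⇒ (x_3 · x_1)) = 1/5 + 1 = 1
(x_1 + ((x_1 · x_3) · x_3)) · (x_2 + (x_2 ⇒ (x_3 · x_1))) = 4/5 · 1 = 4/5
x_3 · x_1 = 2/5 · 4/5 = 2/5
¬x_3 = ¬2/5 = 3/5
(x_3 · x_1) · ¬x_3 = 2/5 · 3/5 = 2/5
((x_1 + ((x_1 · x_3) · x_3)) · (x_2 + (x_2 ⇒ (x_3 · x_1)))) ⇒ ((x_3 · x_1) · ¬x_3) = 4/5 ⇒ 2/5 = 3/5
((((x_1 + x_3) + x_1) + ((x_1 ⇒ x_3) + x_1)) · (((x_3 + x_3) ⇒ x_3) + ¬(¬x_1 + x_3))) · (((x_1 + ((x_1 · x_3) · x_3)) · (x_2 + (x_2 ⇒ (x_3 · x_1)))) ⇒ ((x_3 · x_1) · ¬x_3)) = 4/5 · 3/5 = 3/5

3/5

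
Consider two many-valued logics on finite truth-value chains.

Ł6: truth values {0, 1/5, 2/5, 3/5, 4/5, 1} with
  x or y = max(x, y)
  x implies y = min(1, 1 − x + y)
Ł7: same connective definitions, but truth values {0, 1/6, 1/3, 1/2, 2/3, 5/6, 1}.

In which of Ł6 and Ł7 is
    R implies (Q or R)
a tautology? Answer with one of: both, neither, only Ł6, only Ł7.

both

In Ł6: every assignment gives 1 — tautology.
In Ł7: every assignment gives 1 — tautology.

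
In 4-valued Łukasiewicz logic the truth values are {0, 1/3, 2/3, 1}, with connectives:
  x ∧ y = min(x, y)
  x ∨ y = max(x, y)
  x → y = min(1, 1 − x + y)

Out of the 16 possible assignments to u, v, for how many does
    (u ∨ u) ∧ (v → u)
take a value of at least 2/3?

8

u = 0, v = 0 ↦ 0  <
u = 0, v = 1/3 ↦ 0  <
u = 0, v = 2/3 ↦ 0  <
u = 0, v = 1 ↦ 0  <
u = 1/3, v = 0 ↦ 1/3  <
u = 1/3, v = 1/3 ↦ 1/3  <
u = 1/3, v = 2/3 ↦ 1/3  <
u = 1/3, v = 1 ↦ 1/3  <
u = 2/3, v = 0 ↦ 2/3  ≥
u = 2/3, v = 1/3 ↦ 2/3  ≥
u = 2/3, v = 2/3 ↦ 2/3  ≥
u = 2/3, v = 1 ↦ 2/3  ≥
u = 1, v = 0 ↦ 1  ≥
u = 1, v = 1/3 ↦ 1  ≥
u = 1, v = 2/3 ↦ 1  ≥
u = 1, v = 1 ↦ 1  ≥
So 8 of the 16 assignments meet the threshold.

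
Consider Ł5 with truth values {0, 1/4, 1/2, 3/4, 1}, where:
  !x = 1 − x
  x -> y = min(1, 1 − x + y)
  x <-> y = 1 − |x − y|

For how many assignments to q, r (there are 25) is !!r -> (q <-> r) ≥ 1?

value 1: 19 assignments (counts)
value 3/4: 2 assignments
value 1/2: 2 assignments
value 1/4: 1 assignment
value 0: 1 assignment
So 19 of the 25 assignments meet the threshold.

19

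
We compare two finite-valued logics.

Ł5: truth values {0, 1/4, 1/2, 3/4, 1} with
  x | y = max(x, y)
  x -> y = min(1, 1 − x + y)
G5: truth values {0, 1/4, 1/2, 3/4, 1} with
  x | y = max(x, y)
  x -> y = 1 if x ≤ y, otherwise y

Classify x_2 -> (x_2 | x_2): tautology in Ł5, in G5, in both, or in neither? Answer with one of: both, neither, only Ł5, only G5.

both

In Ł5: every assignment gives 1 — tautology.
In G5: every assignment gives 1 — tautology.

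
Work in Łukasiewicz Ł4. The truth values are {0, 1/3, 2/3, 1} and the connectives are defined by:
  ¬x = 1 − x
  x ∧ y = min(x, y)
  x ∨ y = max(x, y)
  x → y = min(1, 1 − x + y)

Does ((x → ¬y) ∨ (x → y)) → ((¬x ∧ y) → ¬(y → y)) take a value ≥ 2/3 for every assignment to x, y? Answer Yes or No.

Counterexample: take x = 0, y = 2/3.
¬y = ¬2/3 = 1/3
x → ¬y = 0 → 1/3 = 1
x → y = 0 → 2/3 = 1
(x → ¬y) ∨ (x → y) = 1 ∨ 1 = 1
¬x = ¬0 = 1
¬x ∧ y = 1 ∧ 2/3 = 2/3
y → y = 2/3 → 2/3 = 1
¬(y → y) = ¬1 = 0
(¬x ∧ y) → ¬(y → y) = 2/3 → 0 = 1/3
((x → ¬y) ∨ (x → y)) → ((¬x ∧ y) → ¬(y → y)) = 1 → 1/3 = 1/3
This gives 1/3, which is below 2/3.

No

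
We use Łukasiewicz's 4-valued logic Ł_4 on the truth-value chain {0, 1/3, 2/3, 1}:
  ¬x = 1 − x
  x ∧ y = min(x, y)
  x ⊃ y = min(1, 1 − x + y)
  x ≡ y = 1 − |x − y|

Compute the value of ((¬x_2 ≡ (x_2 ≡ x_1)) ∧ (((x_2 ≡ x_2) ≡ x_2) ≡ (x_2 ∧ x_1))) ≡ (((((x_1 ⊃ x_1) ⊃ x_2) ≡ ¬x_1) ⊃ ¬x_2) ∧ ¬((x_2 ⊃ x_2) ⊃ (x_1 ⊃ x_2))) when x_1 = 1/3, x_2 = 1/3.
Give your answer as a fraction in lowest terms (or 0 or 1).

¬x_2 = ¬1/3 = 2/3
x_2 ≡ x_1 = 1/3 ≡ 1/3 = 1
¬x_2 ≡ (x_2 ≡ x_1) = 2/3 ≡ 1 = 2/3
x_2 ≡ x_2 = 1/3 ≡ 1/3 = 1
(x_2 ≡ x_2) ≡ x_2 = 1 ≡ 1/3 = 1/3
x_2 ∧ x_1 = 1/3 ∧ 1/3 = 1/3
((x_2 ≡ x_2) ≡ x_2) ≡ (x_2 ∧ x_1) = 1/3 ≡ 1/3 = 1
(¬x_2 ≡ (x_2 ≡ x_1)) ∧ (((x_2 ≡ x_2) ≡ x_2) ≡ (x_2 ∧ x_1)) = 2/3 ∧ 1 = 2/3
x_1 ⊃ x_1 = 1/3 ⊃ 1/3 = 1
(x_1 ⊃ x_1) ⊃ x_2 = 1 ⊃ 1/3 = 1/3
¬x_1 = ¬1/3 = 2/3
((x_1 ⊃ x_1) ⊃ x_2) ≡ ¬x_1 = 1/3 ≡ 2/3 = 2/3
¬x_2 = ¬1/3 = 2/3
(((x_1 ⊃ x_1) ⊃ x_2) ≡ ¬x_1) ⊃ ¬x_2 = 2/3 ⊃ 2/3 = 1
x_2 ⊃ x_2 = 1/3 ⊃ 1/3 = 1
x_1 ⊃ x_2 = 1/3 ⊃ 1/3 = 1
(x_2 ⊃ x_2) ⊃ (x_1 ⊃ x_2) = 1 ⊃ 1 = 1
¬((x_2 ⊃ x_2) ⊃ (x_1 ⊃ x_2)) = ¬1 = 0
((((x_1 ⊃ x_1) ⊃ x_2) ≡ ¬x_1) ⊃ ¬x_2) ∧ ¬((x_2 ⊃ x_2) ⊃ (x_1 ⊃ x_2)) = 1 ∧ 0 = 0
((¬x_2 ≡ (x_2 ≡ x_1)) ∧ (((x_2 ≡ x_2) ≡ x_2) ≡ (x_2 ∧ x_1))) ≡ (((((x_1 ⊃ x_1) ⊃ x_2) ≡ ¬x_1) ⊃ ¬x_2) ∧ ¬((x_2 ⊃ x_2) ⊃ (x_1 ⊃ x_2))) = 2/3 ≡ 0 = 1/3

1/3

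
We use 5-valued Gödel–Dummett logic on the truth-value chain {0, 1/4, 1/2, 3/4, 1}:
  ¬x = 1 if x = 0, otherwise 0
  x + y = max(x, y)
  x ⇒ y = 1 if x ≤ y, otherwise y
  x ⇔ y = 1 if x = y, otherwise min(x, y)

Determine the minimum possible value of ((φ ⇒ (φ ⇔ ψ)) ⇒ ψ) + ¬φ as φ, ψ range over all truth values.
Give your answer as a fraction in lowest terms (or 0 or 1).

Take φ = 1/4, ψ = 1/4:
φ ⇔ ψ = 1/4 ⇔ 1/4 = 1
φ ⇒ (φ ⇔ ψ) = 1/4 ⇒ 1 = 1
(φ ⇒ (φ ⇔ ψ)) ⇒ ψ = 1 ⇒ 1/4 = 1/4
¬φ = ¬1/4 = 0
((φ ⇒ (φ ⇔ ψ)) ⇒ ψ) + ¬φ = 1/4 + 0 = 1/4
No assignment yields a value below 1/4, so this is the minimum.

1/4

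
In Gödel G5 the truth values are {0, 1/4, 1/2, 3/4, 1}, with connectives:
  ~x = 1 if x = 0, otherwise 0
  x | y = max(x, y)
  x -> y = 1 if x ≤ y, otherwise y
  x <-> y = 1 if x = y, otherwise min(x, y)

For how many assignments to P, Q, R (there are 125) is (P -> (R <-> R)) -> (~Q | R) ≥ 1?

value 1: 45 assignments (counts)
value 3/4: 20 assignments
value 1/2: 20 assignments
value 1/4: 20 assignments
value 0: 20 assignments
So 45 of the 125 assignments meet the threshold.

45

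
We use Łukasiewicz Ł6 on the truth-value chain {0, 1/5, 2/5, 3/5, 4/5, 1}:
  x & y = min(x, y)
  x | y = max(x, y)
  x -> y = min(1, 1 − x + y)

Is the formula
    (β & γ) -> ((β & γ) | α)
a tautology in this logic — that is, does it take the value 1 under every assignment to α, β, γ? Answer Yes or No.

Yes

At α = 4/5, β = 0, γ = 3/5, for instance:
β & γ = 0 & 3/5 = 0
(β & γ) | α = 0 | 4/5 = 4/5
(β & γ) -> ((β & γ) | α) = 0 -> 4/5 = 1
and checking the remaining 215 assignments likewise gives ≥ 1 in every case.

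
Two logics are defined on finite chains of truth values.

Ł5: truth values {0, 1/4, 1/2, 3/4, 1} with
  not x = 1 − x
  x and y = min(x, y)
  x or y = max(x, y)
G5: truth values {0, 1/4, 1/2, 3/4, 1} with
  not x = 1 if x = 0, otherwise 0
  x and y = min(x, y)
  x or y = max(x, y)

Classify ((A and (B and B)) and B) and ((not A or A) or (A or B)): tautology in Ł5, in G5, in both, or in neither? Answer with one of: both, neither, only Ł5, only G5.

In Ł5: at A = 0, B = 0 the value is 0 — not a tautology.
In G5: at A = 0, B = 0 the value is 0 — not a tautology.

neither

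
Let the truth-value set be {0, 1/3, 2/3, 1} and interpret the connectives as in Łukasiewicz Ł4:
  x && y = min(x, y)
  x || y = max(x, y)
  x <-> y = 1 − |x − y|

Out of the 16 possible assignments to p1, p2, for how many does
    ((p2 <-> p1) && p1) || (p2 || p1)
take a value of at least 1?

p1 = 0, p2 = 0 ↦ 0  <
p1 = 0, p2 = 1/3 ↦ 1/3  <
p1 = 0, p2 = 2/3 ↦ 2/3  <
p1 = 0, p2 = 1 ↦ 1  ≥
p1 = 1/3, p2 = 0 ↦ 1/3  <
p1 = 1/3, p2 = 1/3 ↦ 1/3  <
p1 = 1/3, p2 = 2/3 ↦ 2/3  <
p1 = 1/3, p2 = 1 ↦ 1  ≥
p1 = 2/3, p2 = 0 ↦ 2/3  <
p1 = 2/3, p2 = 1/3 ↦ 2/3  <
p1 = 2/3, p2 = 2/3 ↦ 2/3  <
p1 = 2/3, p2 = 1 ↦ 1  ≥
p1 = 1, p2 = 0 ↦ 1  ≥
p1 = 1, p2 = 1/3 ↦ 1  ≥
p1 = 1, p2 = 2/3 ↦ 1  ≥
p1 = 1, p2 = 1 ↦ 1  ≥
So 7 of the 16 assignments meet the threshold.

7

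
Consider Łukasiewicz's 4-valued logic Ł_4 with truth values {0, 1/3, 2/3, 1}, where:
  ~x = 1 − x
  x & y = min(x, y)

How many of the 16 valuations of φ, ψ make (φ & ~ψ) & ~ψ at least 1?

1

φ = 0, ψ = 0 ↦ 0  <
φ = 0, ψ = 1/3 ↦ 0  <
φ = 0, ψ = 2/3 ↦ 0  <
φ = 0, ψ = 1 ↦ 0  <
φ = 1/3, ψ = 0 ↦ 1/3  <
φ = 1/3, ψ = 1/3 ↦ 1/3  <
φ = 1/3, ψ = 2/3 ↦ 1/3  <
φ = 1/3, ψ = 1 ↦ 0  <
φ = 2/3, ψ = 0 ↦ 2/3  <
φ = 2/3, ψ = 1/3 ↦ 2/3  <
φ = 2/3, ψ = 2/3 ↦ 1/3  <
φ = 2/3, ψ = 1 ↦ 0  <
φ = 1, ψ = 0 ↦ 1  ≥
φ = 1, ψ = 1/3 ↦ 2/3  <
φ = 1, ψ = 2/3 ↦ 1/3  <
φ = 1, ψ = 1 ↦ 0  <
So 1 of the 16 assignments meets the threshold.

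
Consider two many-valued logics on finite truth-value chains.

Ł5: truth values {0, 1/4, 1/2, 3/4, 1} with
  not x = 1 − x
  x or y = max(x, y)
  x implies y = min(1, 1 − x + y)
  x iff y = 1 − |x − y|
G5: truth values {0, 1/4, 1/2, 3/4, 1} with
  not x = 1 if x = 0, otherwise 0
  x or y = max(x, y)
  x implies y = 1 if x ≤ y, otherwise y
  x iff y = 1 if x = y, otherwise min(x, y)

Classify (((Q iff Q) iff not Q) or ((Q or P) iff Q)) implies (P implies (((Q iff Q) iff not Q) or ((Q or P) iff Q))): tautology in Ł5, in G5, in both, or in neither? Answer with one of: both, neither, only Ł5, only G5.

In Ł5: every assignment gives 1 — tautology.
In G5: every assignment gives 1 — tautology.

both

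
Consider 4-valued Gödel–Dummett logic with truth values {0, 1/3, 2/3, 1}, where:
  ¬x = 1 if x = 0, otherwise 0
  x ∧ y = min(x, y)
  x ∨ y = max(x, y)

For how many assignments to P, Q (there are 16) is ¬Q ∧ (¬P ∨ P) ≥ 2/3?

3

P = 0, Q = 0 ↦ 1  ≥
P = 0, Q = 1/3 ↦ 0  <
P = 0, Q = 2/3 ↦ 0  <
P = 0, Q = 1 ↦ 0  <
P = 1/3, Q = 0 ↦ 1/3  <
P = 1/3, Q = 1/3 ↦ 0  <
P = 1/3, Q = 2/3 ↦ 0  <
P = 1/3, Q = 1 ↦ 0  <
P = 2/3, Q = 0 ↦ 2/3  ≥
P = 2/3, Q = 1/3 ↦ 0  <
P = 2/3, Q = 2/3 ↦ 0  <
P = 2/3, Q = 1 ↦ 0  <
P = 1, Q = 0 ↦ 1  ≥
P = 1, Q = 1/3 ↦ 0  <
P = 1, Q = 2/3 ↦ 0  <
P = 1, Q = 1 ↦ 0  <
So 3 of the 16 assignments meet the threshold.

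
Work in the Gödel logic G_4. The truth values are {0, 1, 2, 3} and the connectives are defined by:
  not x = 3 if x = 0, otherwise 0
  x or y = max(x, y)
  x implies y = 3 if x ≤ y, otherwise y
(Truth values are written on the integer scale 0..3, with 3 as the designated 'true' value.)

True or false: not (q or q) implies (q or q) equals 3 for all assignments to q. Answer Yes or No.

No

Counterexample: take q = 0.
q or q = 0 or 0 = 0
not (q or q) = not 0 = 3
not (q or q) implies (q or q) = 3 implies 0 = 0
This gives 0 ≠ 3.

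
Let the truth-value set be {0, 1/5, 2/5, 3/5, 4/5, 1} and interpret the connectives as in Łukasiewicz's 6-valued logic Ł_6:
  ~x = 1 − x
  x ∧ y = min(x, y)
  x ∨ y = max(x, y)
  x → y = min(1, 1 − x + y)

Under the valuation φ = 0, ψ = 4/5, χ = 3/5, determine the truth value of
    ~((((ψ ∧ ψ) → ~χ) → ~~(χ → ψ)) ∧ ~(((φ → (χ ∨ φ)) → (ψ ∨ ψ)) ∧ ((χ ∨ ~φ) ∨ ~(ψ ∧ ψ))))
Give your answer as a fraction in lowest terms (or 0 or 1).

ψ ∧ ψ = 4/5 ∧ 4/5 = 4/5
~χ = ~3/5 = 2/5
(ψ ∧ ψ) → ~χ = 4/5 → 2/5 = 3/5
χ → ψ = 3/5 → 4/5 = 1
~(χ → ψ) = ~1 = 0
~~(χ → ψ) = ~0 = 1
((ψ ∧ ψ) → ~χ) → ~~(χ → ψ) = 3/5 → 1 = 1
χ ∨ φ = 3/5 ∨ 0 = 3/5
φ → (χ ∨ φ) = 0 → 3/5 = 1
ψ ∨ ψ = 4/5 ∨ 4/5 = 4/5
(φ → (χ ∨ φ)) → (ψ ∨ ψ) = 1 → 4/5 = 4/5
~φ = ~0 = 1
χ ∨ ~φ = 3/5 ∨ 1 = 1
ψ ∧ ψ = 4/5 ∧ 4/5 = 4/5
~(ψ ∧ ψ) = ~4/5 = 1/5
(χ ∨ ~φ) ∨ ~(ψ ∧ ψ) = 1 ∨ 1/5 = 1
((φ → (χ ∨ φ)) → (ψ ∨ ψ)) ∧ ((χ ∨ ~φ) ∨ ~(ψ ∧ ψ)) = 4/5 ∧ 1 = 4/5
~(((φ → (χ ∨ φ)) → (ψ ∨ ψ)) ∧ ((χ ∨ ~φ) ∨ ~(ψ ∧ ψ))) = ~4/5 = 1/5
(((ψ ∧ ψ) → ~χ) → ~~(χ → ψ)) ∧ ~(((φ → (χ ∨ φ)) → (ψ ∨ ψ)) ∧ ((χ ∨ ~φ) ∨ ~(ψ ∧ ψ))) = 1 ∧ 1/5 = 1/5
~((((ψ ∧ ψ) → ~χ) → ~~(χ → ψ)) ∧ ~(((φ → (χ ∨ φ)) → (ψ ∨ ψ)) ∧ ((χ ∨ ~φ) ∨ ~(ψ ∧ ψ)))) = ~1/5 = 4/5

4/5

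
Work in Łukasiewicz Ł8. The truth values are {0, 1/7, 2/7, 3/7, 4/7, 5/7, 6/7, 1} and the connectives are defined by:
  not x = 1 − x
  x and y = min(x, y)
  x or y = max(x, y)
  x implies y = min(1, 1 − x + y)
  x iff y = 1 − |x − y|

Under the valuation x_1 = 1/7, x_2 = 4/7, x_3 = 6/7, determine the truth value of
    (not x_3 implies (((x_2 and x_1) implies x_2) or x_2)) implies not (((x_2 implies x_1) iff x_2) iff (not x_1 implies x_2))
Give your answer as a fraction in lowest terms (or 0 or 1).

2/7

not x_3 = not 6/7 = 1/7
x_2 and x_1 = 4/7 and 1/7 = 1/7
(x_2 and x_1) implies x_2 = 1/7 implies 4/7 = 1
((x_2 and x_1) implies x_2) or x_2 = 1 or 4/7 = 1
not x_3 implies (((x_2 and x_1) implies x_2) or x_2) = 1/7 implies 1 = 1
x_2 implies x_1 = 4/7 implies 1/7 = 4/7
(x_2 implies x_1) iff x_2 = 4/7 iff 4/7 = 1
not x_1 = not 1/7 = 6/7
not x_1 implies x_2 = 6/7 implies 4/7 = 5/7
((x_2 implies x_1) iff x_2) iff (not x_1 implies x_2) = 1 iff 5/7 = 5/7
not (((x_2 implies x_1) iff x_2) iff (not x_1 implies x_2)) = not 5/7 = 2/7
(not x_3 implies (((x_2 and x_1) implies x_2) or x_2)) implies not (((x_2 implies x_1) iff x_2) iff (not x_1 implies x_2)) = 1 implies 2/7 = 2/7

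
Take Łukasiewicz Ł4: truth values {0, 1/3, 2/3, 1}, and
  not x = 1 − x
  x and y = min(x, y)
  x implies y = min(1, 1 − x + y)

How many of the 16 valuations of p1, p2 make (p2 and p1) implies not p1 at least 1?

p1 = 0, p2 = 0 ↦ 1  ≥
p1 = 0, p2 = 1/3 ↦ 1  ≥
p1 = 0, p2 = 2/3 ↦ 1  ≥
p1 = 0, p2 = 1 ↦ 1  ≥
p1 = 1/3, p2 = 0 ↦ 1  ≥
p1 = 1/3, p2 = 1/3 ↦ 1  ≥
p1 = 1/3, p2 = 2/3 ↦ 1  ≥
p1 = 1/3, p2 = 1 ↦ 1  ≥
p1 = 2/3, p2 = 0 ↦ 1  ≥
p1 = 2/3, p2 = 1/3 ↦ 1  ≥
p1 = 2/3, p2 = 2/3 ↦ 2/3  <
p1 = 2/3, p2 = 1 ↦ 2/3  <
p1 = 1, p2 = 0 ↦ 1  ≥
p1 = 1, p2 = 1/3 ↦ 2/3  <
p1 = 1, p2 = 2/3 ↦ 1/3  <
p1 = 1, p2 = 1 ↦ 0  <
So 11 of the 16 assignments meet the threshold.

11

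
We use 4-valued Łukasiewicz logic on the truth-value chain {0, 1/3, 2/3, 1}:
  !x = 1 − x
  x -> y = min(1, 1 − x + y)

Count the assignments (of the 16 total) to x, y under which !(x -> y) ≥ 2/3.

x = 0, y = 0 ↦ 0  <
x = 0, y = 1/3 ↦ 0  <
x = 0, y = 2/3 ↦ 0  <
x = 0, y = 1 ↦ 0  <
x = 1/3, y = 0 ↦ 1/3  <
x = 1/3, y = 1/3 ↦ 0  <
x = 1/3, y = 2/3 ↦ 0  <
x = 1/3, y = 1 ↦ 0  <
x = 2/3, y = 0 ↦ 2/3  ≥
x = 2/3, y = 1/3 ↦ 1/3  <
x = 2/3, y = 2/3 ↦ 0  <
x = 2/3, y = 1 ↦ 0  <
x = 1, y = 0 ↦ 1  ≥
x = 1, y = 1/3 ↦ 2/3  ≥
x = 1, y = 2/3 ↦ 1/3  <
x = 1, y = 1 ↦ 0  <
So 3 of the 16 assignments meet the threshold.

3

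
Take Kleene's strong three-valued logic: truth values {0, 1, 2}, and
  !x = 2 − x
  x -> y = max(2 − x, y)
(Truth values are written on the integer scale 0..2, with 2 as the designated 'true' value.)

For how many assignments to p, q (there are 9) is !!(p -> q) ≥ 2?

p = 0, q = 0 ↦ 2  ≥
p = 0, q = 1 ↦ 2  ≥
p = 0, q = 2 ↦ 2  ≥
p = 1, q = 0 ↦ 1  <
p = 1, q = 1 ↦ 1  <
p = 1, q = 2 ↦ 2  ≥
p = 2, q = 0 ↦ 0  <
p = 2, q = 1 ↦ 1  <
p = 2, q = 2 ↦ 2  ≥
So 5 of the 9 assignments meet the threshold.

5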